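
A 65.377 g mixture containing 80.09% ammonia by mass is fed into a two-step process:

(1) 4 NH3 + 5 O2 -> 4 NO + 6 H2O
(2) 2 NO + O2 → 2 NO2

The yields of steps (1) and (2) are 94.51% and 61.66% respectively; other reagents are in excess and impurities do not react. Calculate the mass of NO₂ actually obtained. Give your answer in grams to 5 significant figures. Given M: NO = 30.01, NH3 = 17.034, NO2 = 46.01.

Pure NH3 = 65.377 × 0.8009 = 52.3604 g.
n(NH3) = 52.3604 / 17.034 = 3.07388 mol.
Step 1 (NH3:NO = 4:4): theoretical n(NO) = 3.07388 mol; at 94.51% yield, n(NO) = 2.90512 mol.
Step 2 (NO:NO2 = 2:2): theoretical n(NO2) = 2.90512 mol, so theoretical mass = 2.90512 × 46.01 = 133.665 g.
At 61.66% yield, actual mass of NO2 = 133.665 × 0.6166 = 82.4176 g.

82.418 g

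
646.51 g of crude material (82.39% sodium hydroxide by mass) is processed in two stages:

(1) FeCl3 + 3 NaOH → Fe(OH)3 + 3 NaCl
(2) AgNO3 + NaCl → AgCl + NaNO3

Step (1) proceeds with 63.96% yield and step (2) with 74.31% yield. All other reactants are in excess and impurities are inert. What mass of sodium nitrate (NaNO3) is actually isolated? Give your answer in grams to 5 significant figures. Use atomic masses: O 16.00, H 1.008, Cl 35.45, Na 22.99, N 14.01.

538.00 g

Pure NaOH = 646.51 × 0.8239 = 532.660 g.
M(NaOH) = 22.99 + 16.00 + 1.008 = 39.998 g/mol.
M(NaNO3) = 22.99 + 14.01 + 3(16.00) = 85.00 g/mol.
n(NaOH) = 532.660 / 39.998 = 13.3172 mol.
Step 1 (NaOH:NaCl = 3:3): theoretical n(NaCl) = 13.3172 mol; at 63.96% yield, n(NaCl) = 8.51765 mol.
Step 2 (NaCl:NaNO3 = 1:1): theoretical n(NaNO3) = 8.51765 mol, so theoretical mass = 8.51765 × 85.00 = 724.000 g.
At 74.31% yield, actual mass of NaNO3 = 724.000 × 0.7431 = 538.005 g.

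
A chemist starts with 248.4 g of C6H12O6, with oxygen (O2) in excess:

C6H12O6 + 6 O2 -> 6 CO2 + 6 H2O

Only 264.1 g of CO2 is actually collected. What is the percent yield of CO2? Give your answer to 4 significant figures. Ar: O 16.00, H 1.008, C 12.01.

72.54 %

M(C6H12O6) = 6(12.01) + 12(1.008) + 6(16.00) = 180.156 g/mol.
M(CO2) = 12.01 + 2(16.00) = 44.01 g/mol.
n(C6H12O6) = 248.40 g / 180.156 g/mol = 1.3788 mol.
From the equation the C6H12O6:CO2 mole ratio is 1:6, so n(CO2) = 1.3788 × 6/1 = 8.2728 mol.
Mass of CO2 = 8.2728 mol × 44.01 g/mol = 364.09 g.
This is the theoretical yield. Percent yield = 264.1 g / 364.09 g × 100% = 72.538%.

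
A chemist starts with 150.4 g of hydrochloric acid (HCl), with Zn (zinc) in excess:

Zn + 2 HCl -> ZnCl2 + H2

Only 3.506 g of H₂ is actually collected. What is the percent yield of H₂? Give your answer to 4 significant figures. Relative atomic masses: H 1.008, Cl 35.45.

84.31 %

M(HCl) = 1.008 + 35.45 = 36.458 g/mol.
M(H2) = 2(1.008) = 2.016 g/mol.
n(HCl) = 150.40 g / 36.458 g/mol = 4.1253 mol.
From the equation the HCl:H2 mole ratio is 2:1, so n(H2) = 4.1253 × 1/2 = 2.0626 mol.
Mass of H2 = 2.0626 mol × 2.016 g/mol = 4.1583 g.
This is the theoretical yield. Percent yield = 3.506 g / 4.1583 g × 100% = 84.313%.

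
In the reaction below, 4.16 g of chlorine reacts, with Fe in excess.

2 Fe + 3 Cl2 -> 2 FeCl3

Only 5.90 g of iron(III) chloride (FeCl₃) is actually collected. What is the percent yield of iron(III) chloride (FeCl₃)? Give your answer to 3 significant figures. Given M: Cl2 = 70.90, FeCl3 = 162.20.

n(Cl2) = 4.160 g / 70.90 g/mol = 0.05867 mol.
From the equation the Cl2:FeCl3 mole ratio is 3:2, so n(FeCl3) = 0.05867 × 2/3 = 0.03912 mol.
Mass of FeCl3 = 0.03912 mol × 162.20 g/mol = 6.345 g.
This is the theoretical yield. Percent yield = 5.90 g / 6.345 g × 100% = 92.99%.

93.0 %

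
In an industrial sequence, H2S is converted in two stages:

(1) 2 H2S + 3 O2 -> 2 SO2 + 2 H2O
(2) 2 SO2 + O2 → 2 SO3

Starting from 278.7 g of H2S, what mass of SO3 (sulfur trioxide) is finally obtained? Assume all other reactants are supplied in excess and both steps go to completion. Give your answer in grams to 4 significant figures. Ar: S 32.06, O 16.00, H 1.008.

M(H2S) = 2(1.008) + 32.06 = 34.076 g/mol.
M(SO3) = 32.06 + 3(16.00) = 80.06 g/mol.
n(H2S) = 278.70 / 34.076 = 8.1788 mol.
Step 1 gives a 2:2 ratio of H2S to SO2, so n(SO2) = 8.1788 mol.
In step 2 the SO2:SO3 ratio is 2:2, so n(SO3) = 8.1788 mol.
Mass of SO3 = 8.1788 × 80.06 = 654.79 g.

654.8 g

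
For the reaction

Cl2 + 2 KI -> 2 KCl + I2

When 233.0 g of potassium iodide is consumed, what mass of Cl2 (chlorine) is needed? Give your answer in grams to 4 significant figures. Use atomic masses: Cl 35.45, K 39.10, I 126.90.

M(KI) = 39.10 + 126.90 = 166.00 g/mol.
M(Cl2) = 2(35.45) = 70.90 g/mol.
n(KI) = 233.00 g / 166.00 g/mol = 1.4036 mol.
From the equation the KI:Cl2 mole ratio is 2:1, so n(Cl2) = 1.4036 × 1/2 = 0.70181 mol.
Mass of Cl2 = 0.70181 mol × 70.90 g/mol = 49.758 g.

49.76 g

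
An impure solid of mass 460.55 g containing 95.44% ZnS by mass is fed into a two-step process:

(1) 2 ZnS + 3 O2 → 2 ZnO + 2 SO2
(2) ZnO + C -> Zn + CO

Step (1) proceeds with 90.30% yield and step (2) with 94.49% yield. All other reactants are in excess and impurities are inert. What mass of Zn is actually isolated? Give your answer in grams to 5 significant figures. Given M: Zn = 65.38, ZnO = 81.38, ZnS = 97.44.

251.65 g

Pure ZnS = 460.55 × 0.9544 = 439.549 g.
n(ZnS) = 439.549 / 97.44 = 4.51097 mol.
Step 1 (ZnS:ZnO = 2:2): theoretical n(ZnO) = 4.51097 mol; at 90.30% yield, n(ZnO) = 4.07341 mol.
Step 2 (ZnO:Zn = 1:1): theoretical n(Zn) = 4.07341 mol, so theoretical mass = 4.07341 × 65.38 = 266.319 g.
At 94.49% yield, actual mass of Zn = 266.319 × 0.9449 = 251.645 g.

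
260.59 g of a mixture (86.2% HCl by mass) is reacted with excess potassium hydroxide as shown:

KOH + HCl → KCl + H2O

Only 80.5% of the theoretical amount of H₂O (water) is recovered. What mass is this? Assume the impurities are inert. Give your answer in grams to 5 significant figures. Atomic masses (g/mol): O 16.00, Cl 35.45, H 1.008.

Pure HCl available = 260.59 g × 0.862 = 224.629 g.
M(HCl) = 1.008 + 35.45 = 36.458 g/mol.
M(H2O) = 2(1.008) + 16.00 = 18.016 g/mol.
n(HCl) = 224.629 g / 36.458 g/mol = 6.16130 mol.
From the equation the HCl:H2O mole ratio is 1:1, so n(H2O) = 6.16130 × 1/1 = 6.16130 mol.
Mass of H2O = 6.16130 mol × 18.016 g/mol = 111.002 g.
Actual mass collected = 111.002 g × 0.805 = 89.3566 g.

89.357 g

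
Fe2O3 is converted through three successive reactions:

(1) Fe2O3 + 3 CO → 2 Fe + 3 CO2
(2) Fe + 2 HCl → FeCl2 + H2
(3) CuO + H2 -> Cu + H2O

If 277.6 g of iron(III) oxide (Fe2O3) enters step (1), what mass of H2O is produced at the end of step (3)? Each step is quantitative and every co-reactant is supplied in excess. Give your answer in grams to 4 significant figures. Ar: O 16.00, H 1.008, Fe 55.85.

62.63 g

M(Fe2O3) = 2(55.85) + 3(16.00) = 159.70 g/mol.
M(H2O) = 2(1.008) + 16.00 = 18.016 g/mol.
n(Fe2O3) = 277.6 / 159.70 = 1.7383 mol.
Reaction (1): Fe2O3→Fe ratio 1:2 ⇒ n(Fe) = 3.4765 mol.
Reaction (2): Fe→H2 ratio 1:1 ⇒ n(H2) = 3.4765 mol.
Reaction (3): H2→H2O ratio 1:1 ⇒ n(H2O) = 3.4765 mol.
Mass of H2O = 3.4765 × 18.016 = 62.633 g.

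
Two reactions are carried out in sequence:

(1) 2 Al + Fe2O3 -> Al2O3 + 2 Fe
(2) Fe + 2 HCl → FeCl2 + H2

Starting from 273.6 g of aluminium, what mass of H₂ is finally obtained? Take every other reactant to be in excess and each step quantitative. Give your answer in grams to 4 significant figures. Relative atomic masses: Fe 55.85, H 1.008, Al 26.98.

M(Al) = 26.98 g/mol.
M(H2) = 2(1.008) = 2.016 g/mol.
n(Al) = 273.60 / 26.98 = 10.141 mol.
Step 1 gives a 2:2 ratio of Al to Fe, so n(Fe) = 10.141 mol.
In step 2 the Fe:H2 ratio is 1:1, so n(H2) = 10.141 mol.
Mass of H2 = 10.141 × 2.016 = 20.444 g.

20.44 g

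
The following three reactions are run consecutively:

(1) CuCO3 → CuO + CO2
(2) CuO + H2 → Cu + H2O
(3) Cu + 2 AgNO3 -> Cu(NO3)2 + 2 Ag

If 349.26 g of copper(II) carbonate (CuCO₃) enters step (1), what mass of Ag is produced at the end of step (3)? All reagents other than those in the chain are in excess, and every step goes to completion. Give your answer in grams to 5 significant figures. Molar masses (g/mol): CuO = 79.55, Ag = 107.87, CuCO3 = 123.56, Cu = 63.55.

609.82 g

n(CuCO3) = 349.26 / 123.56 = 2.82664 mol.
Reaction (1): CuCO3→CuO ratio 1:1 ⇒ n(CuO) = 2.82664 mol.
Reaction (2): CuO→Cu ratio 1:1 ⇒ n(Cu) = 2.82664 mol.
Reaction (3): Cu→Ag ratio 1:2 ⇒ n(Ag) = 5.65329 mol.
Mass of Ag = 5.65329 × 107.87 = 609.820 g.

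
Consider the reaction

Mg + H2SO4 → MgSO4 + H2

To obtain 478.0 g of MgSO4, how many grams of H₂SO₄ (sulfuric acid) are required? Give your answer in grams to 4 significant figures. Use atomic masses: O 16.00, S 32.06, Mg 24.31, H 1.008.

389.5 g

M(MgSO4) = 24.31 + 32.06 + 4(16.00) = 120.37 g/mol.
M(H2SO4) = 2(1.008) + 32.06 + 4(16.00) = 98.076 g/mol.
n(MgSO4) = 478.00 g / 120.37 g/mol = 3.9711 mol.
From the equation the MgSO4:H2SO4 mole ratio is 1:1, so n(H2SO4) = 3.9711 × 1/1 = 3.9711 mol.
Mass of H2SO4 = 3.9711 mol × 98.076 g/mol = 389.47 g.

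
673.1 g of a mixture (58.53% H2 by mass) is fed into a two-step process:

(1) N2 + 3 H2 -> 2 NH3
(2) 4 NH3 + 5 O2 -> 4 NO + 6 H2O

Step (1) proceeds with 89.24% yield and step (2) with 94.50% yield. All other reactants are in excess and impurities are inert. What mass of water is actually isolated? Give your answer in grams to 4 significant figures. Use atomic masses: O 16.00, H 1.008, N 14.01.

Pure H2 = 673.1 × 0.5853 = 393.97 g.
M(H2) = 2(1.008) = 2.016 g/mol.
M(H2O) = 2(1.008) + 16.00 = 18.016 g/mol.
n(H2) = 393.97 / 2.016 = 195.42 mol.
Step 1 (H2:NH3 = 3:2): theoretical n(NH3) = 130.28 mol; at 89.24% yield, n(NH3) = 116.26 mol.
Step 2 (NH3:H2O = 4:6): theoretical n(H2O) = 174.39 mol, so theoretical mass = 174.39 × 18.016 = 3141.9 g.
At 94.50% yield, actual mass of H2O = 3141.9 × 0.9450 = 2969.0 g.

2969 g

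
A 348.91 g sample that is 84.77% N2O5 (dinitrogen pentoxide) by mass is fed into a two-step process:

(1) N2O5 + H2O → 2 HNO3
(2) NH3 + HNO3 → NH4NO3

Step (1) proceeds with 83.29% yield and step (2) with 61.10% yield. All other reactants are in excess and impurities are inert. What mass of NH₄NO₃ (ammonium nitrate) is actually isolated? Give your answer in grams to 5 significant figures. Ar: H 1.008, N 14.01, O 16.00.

Pure N2O5 = 348.91 × 0.8477 = 295.771 g.
M(N2O5) = 2(14.01) + 5(16.00) = 108.02 g/mol.
M(NH4NO3) = 2(14.01) + 4(1.008) + 3(16.00) = 80.052 g/mol.
n(N2O5) = 295.771 / 108.02 = 2.73811 mol.
Step 1 (N2O5:HNO3 = 1:2): theoretical n(HNO3) = 5.47623 mol; at 83.29% yield, n(HNO3) = 4.56115 mol.
Step 2 (HNO3:NH4NO3 = 1:1): theoretical n(NH4NO3) = 4.56115 mol, so theoretical mass = 4.56115 × 80.052 = 365.129 g.
At 61.10% yield, actual mass of NH4NO3 = 365.129 × 0.6110 = 223.094 g.

223.09 g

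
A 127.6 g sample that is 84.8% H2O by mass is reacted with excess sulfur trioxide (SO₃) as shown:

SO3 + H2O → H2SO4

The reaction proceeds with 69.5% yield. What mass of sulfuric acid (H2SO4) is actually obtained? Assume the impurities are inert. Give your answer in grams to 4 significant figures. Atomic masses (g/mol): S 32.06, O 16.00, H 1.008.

Pure H2O available = 127.6 g × 0.848 = 108.20 g.
M(H2O) = 2(1.008) + 16.00 = 18.016 g/mol.
M(H2SO4) = 2(1.008) + 32.06 + 4(16.00) = 98.076 g/mol.
n(H2O) = 108.20 g / 18.016 g/mol = 6.0060 mol.
From the equation the H2O:H2SO4 mole ratio is 1:1, so n(H2SO4) = 6.0060 × 1/1 = 6.0060 mol.
Mass of H2SO4 = 6.0060 mol × 98.076 g/mol = 589.05 g.
Actual mass collected = 589.05 g × 0.695 = 409.39 g.

409.4 g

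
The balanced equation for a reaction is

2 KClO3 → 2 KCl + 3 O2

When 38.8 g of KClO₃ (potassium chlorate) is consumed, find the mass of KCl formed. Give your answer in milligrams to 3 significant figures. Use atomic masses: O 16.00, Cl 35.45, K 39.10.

23600 mg

M(KClO3) = 39.10 + 35.45 + 3(16.00) = 122.55 g/mol.
M(KCl) = 39.10 + 35.45 = 74.55 g/mol.
n(KClO3) = 38.80 g / 122.55 g/mol = 0.3166 mol.
From the equation the KClO3:KCl mole ratio is 2:2, so n(KCl) = 0.3166 × 2/2 = 0.3166 mol.
Mass of KCl = 0.3166 mol × 74.55 g/mol = 23.60 g.
Converting to mg: 23.60 g = 23600 mg.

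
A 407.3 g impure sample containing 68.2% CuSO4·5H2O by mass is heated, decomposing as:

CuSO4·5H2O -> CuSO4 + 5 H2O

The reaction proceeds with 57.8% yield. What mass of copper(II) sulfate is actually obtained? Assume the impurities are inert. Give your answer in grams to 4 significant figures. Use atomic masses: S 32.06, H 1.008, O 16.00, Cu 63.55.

Pure CuSO4·5H2O available = 407.3 g × 0.682 = 277.78 g.
M(CuSO4·5H2O) = 63.55 + 32.06 + 9(16.00) + 10(1.008) = 249.69 g/mol.
M(CuSO4) = 63.55 + 32.06 + 4(16.00) = 159.61 g/mol.
n(CuSO4·5H2O) = 277.78 g / 249.69 g/mol = 1.1125 mol.
From the equation the CuSO4·5H2O:CuSO4 mole ratio is 1:1, so n(CuSO4) = 1.1125 × 1/1 = 1.1125 mol.
Mass of CuSO4 = 1.1125 mol × 159.61 g/mol = 177.57 g.
Actual mass collected = 177.57 g × 0.578 = 102.63 g.

102.6 g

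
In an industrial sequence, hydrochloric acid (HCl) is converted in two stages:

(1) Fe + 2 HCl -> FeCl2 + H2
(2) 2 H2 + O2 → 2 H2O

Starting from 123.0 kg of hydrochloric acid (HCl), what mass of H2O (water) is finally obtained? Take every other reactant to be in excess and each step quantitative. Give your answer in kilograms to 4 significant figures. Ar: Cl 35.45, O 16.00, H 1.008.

30.39 kg

M(HCl) = 1.008 + 35.45 = 36.458 g/mol.
M(H2O) = 2(1.008) + 16.00 = 18.016 g/mol.
123.0 kg = 123000 g.
n(HCl) = 123000 / 36.458 = 3373.7 mol.
Step 1 gives a 2:1 ratio of HCl to H2, so n(H2) = 1686.9 mol.
In step 2 the H2:H2O ratio is 2:2, so n(H2O) = 1686.9 mol.
Mass of H2O = 1686.9 × 18.016 = 30391 g = 30.39 kg.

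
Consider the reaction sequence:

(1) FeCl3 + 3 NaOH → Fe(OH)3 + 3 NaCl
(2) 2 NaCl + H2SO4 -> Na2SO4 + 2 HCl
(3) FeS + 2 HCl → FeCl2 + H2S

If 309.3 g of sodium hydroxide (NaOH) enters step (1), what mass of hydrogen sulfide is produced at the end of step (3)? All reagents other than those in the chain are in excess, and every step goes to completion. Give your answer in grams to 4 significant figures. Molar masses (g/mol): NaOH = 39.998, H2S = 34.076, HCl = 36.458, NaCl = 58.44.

n(NaOH) = 309.3 / 39.998 = 7.7329 mol.
Reaction (1): NaOH→NaCl ratio 3:3 ⇒ n(NaCl) = 7.7329 mol.
Reaction (2): NaCl→HCl ratio 2:2 ⇒ n(HCl) = 7.7329 mol.
Reaction (3): HCl→H2S ratio 2:1 ⇒ n(H2S) = 3.8664 mol.
Mass of H2S = 3.8664 × 34.076 = 131.75 g.

131.8 g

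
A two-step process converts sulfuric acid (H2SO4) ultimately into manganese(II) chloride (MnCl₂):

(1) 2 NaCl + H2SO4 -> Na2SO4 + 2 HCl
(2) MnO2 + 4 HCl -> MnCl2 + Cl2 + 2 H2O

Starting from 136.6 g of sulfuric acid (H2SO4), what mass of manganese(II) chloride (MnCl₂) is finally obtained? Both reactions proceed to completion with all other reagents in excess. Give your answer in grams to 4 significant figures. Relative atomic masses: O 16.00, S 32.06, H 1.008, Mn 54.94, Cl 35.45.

M(H2SO4) = 2(1.008) + 32.06 + 4(16.00) = 98.076 g/mol.
M(MnCl2) = 54.94 + 2(35.45) = 125.84 g/mol.
n(H2SO4) = 136.60 / 98.076 = 1.3928 mol.
Step 1 gives a 1:2 ratio of H2SO4 to HCl, so n(HCl) = 2.7856 mol.
In step 2 the HCl:MnCl2 ratio is 4:1, so n(MnCl2) = 0.69640 mol.
Mass of MnCl2 = 0.69640 × 125.84 = 87.635 g.

87.63 g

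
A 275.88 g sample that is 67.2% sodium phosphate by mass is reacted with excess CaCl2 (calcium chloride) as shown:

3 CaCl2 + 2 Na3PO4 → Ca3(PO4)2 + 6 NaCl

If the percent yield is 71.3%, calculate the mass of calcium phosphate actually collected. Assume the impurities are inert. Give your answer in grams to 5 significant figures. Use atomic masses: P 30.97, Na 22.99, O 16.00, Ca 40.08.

125.05 g

Pure Na3PO4 available = 275.88 g × 0.672 = 185.391 g.
M(Na3PO4) = 3(22.99) + 30.97 + 4(16.00) = 163.94 g/mol.
M(Ca3(PO4)2) = 3(40.08) + 2(30.97) + 8(16.00) = 310.18 g/mol.
n(Na3PO4) = 185.391 g / 163.94 g/mol = 1.13085 mol.
From the equation the Na3PO4:Ca3(PO4)2 mole ratio is 2:1, so n(Ca3(PO4)2) = 1.13085 × 1/2 = 0.565424 mol.
Mass of Ca3(PO4)2 = 0.565424 mol × 310.18 g/mol = 175.383 g.
Actual mass collected = 175.383 g × 0.713 = 125.048 g.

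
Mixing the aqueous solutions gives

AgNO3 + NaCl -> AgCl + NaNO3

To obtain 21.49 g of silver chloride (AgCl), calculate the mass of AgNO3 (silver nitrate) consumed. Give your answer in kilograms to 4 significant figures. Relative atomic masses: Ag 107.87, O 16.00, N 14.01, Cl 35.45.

0.02547 kg

M(AgCl) = 107.87 + 35.45 = 143.32 g/mol.
M(AgNO3) = 107.87 + 14.01 + 3(16.00) = 169.88 g/mol.
n(AgCl) = 21.490 g / 143.32 g/mol = 0.14994 mol.
From the equation the AgCl:AgNO3 mole ratio is 1:1, so n(AgNO3) = 0.14994 × 1/1 = 0.14994 mol.
Mass of AgNO3 = 0.14994 mol × 169.88 g/mol = 25.473 g.
Converting to kg: 25.473 g = 0.02547 kg.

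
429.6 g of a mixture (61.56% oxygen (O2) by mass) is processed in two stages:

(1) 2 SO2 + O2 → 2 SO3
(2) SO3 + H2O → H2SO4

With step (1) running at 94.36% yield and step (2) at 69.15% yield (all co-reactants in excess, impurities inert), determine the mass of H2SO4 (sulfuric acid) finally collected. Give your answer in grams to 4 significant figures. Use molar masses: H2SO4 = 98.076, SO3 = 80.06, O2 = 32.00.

1058 g

Pure O2 = 429.6 × 0.6156 = 264.46 g.
n(O2) = 264.46 / 32.00 = 8.2644 mol.
Step 1 (O2:SO3 = 1:2): theoretical n(SO3) = 16.529 mol; at 94.36% yield, n(SO3) = 15.597 mol.
Step 2 (SO3:H2SO4 = 1:1): theoretical n(H2SO4) = 15.597 mol, so theoretical mass = 15.597 × 98.076 = 1529.7 g.
At 69.15% yield, actual mass of H2SO4 = 1529.7 × 0.6915 = 1057.8 g.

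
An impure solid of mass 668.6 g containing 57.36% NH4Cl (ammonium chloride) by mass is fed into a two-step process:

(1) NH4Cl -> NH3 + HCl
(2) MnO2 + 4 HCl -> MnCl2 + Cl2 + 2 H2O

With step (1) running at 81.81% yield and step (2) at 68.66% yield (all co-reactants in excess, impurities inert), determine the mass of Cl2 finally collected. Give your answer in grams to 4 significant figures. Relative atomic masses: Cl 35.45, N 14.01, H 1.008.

Pure NH4Cl = 668.6 × 0.5736 = 383.51 g.
M(NH4Cl) = 14.01 + 4(1.008) + 35.45 = 53.492 g/mol.
M(Cl2) = 2(35.45) = 70.90 g/mol.
n(NH4Cl) = 383.51 / 53.492 = 7.1695 mol.
Step 1 (NH4Cl:HCl = 1:1): theoretical n(HCl) = 7.1695 mol; at 81.81% yield, n(HCl) = 5.8653 mol.
Step 2 (HCl:Cl2 = 4:1): theoretical n(Cl2) = 1.4663 mol, so theoretical mass = 1.4663 × 70.90 = 103.96 g.
At 68.66% yield, actual mass of Cl2 = 103.96 × 0.6866 = 71.381 g.

71.38 g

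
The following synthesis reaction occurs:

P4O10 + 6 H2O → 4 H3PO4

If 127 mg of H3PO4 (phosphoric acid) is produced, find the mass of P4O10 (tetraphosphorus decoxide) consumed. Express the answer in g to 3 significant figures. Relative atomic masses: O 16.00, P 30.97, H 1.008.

M(H3PO4) = 3(1.008) + 30.97 + 4(16.00) = 97.994 g/mol.
M(P4O10) = 4(30.97) + 10(16.00) = 283.88 g/mol.
Convert: 127 mg = 0.1270 g.
n(H3PO4) = 0.1270 g / 97.994 g/mol = 0.001296 mol.
From the equation the H3PO4:P4O10 mole ratio is 4:1, so n(P4O10) = 0.001296 × 1/4 = 0.0003240 mol.
Mass of P4O10 = 0.0003240 mol × 283.88 g/mol = 0.09198 g.

0.0920 g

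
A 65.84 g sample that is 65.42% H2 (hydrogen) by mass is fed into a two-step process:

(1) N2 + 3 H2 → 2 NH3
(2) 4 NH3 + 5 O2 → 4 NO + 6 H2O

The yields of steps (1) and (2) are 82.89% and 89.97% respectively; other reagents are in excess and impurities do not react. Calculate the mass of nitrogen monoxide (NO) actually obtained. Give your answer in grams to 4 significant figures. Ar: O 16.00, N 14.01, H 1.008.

Pure H2 = 65.84 × 0.6542 = 43.073 g.
M(H2) = 2(1.008) = 2.016 g/mol.
M(NO) = 14.01 + 16.00 = 30.01 g/mol.
n(H2) = 43.073 / 2.016 = 21.365 mol.
Step 1 (H2:NH3 = 3:2): theoretical n(NH3) = 14.244 mol; at 82.89% yield, n(NH3) = 11.806 mol.
Step 2 (NH3:NO = 4:4): theoretical n(NO) = 11.806 mol, so theoretical mass = 11.806 × 30.01 = 354.31 g.
At 89.97% yield, actual mass of NO = 354.31 × 0.8997 = 318.78 g.

318.8 g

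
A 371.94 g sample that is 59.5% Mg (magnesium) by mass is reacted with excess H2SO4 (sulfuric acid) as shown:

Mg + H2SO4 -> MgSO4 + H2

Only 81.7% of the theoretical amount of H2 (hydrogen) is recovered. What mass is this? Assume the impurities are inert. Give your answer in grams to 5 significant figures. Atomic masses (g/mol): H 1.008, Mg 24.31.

Pure Mg available = 371.94 g × 0.595 = 221.304 g.
M(Mg) = 24.31 g/mol.
M(H2) = 2(1.008) = 2.016 g/mol.
n(Mg) = 221.304 g / 24.31 g/mol = 9.10343 mol.
From the equation the Mg:H2 mole ratio is 1:1, so n(H2) = 9.10343 × 1/1 = 9.10343 mol.
Mass of H2 = 9.10343 mol × 2.016 g/mol = 18.3525 g.
Actual mass collected = 18.3525 g × 0.817 = 14.9940 g.

14.994 g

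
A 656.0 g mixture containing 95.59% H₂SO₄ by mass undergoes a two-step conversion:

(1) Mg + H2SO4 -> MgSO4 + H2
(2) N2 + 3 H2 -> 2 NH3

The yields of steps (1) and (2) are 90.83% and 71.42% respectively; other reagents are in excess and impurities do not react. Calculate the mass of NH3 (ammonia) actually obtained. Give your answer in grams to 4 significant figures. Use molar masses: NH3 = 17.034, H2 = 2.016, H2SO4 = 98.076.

47.10 g

Pure H2SO4 = 656.0 × 0.9559 = 627.07 g.
n(H2SO4) = 627.07 / 98.076 = 6.3937 mol.
Step 1 (H2SO4:H2 = 1:1): theoretical n(H2) = 6.3937 mol; at 90.83% yield, n(H2) = 5.8074 mol.
Step 2 (H2:NH3 = 3:2): theoretical n(NH3) = 3.8716 mol, so theoretical mass = 3.8716 × 17.034 = 65.949 g.
At 71.42% yield, actual mass of NH3 = 65.949 × 0.7142 = 47.101 g.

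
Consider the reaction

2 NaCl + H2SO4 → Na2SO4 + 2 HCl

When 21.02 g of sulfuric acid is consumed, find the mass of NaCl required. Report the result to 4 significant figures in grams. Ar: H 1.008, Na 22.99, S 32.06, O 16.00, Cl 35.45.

M(H2SO4) = 2(1.008) + 32.06 + 4(16.00) = 98.076 g/mol.
M(NaCl) = 22.99 + 35.45 = 58.44 g/mol.
n(H2SO4) = 21.020 g / 98.076 g/mol = 0.21432 mol.
From the equation the H2SO4:NaCl mole ratio is 1:2, so n(NaCl) = 0.21432 × 2/1 = 0.42865 mol.
Mass of NaCl = 0.42865 mol × 58.44 g/mol = 25.050 g.

25.05 g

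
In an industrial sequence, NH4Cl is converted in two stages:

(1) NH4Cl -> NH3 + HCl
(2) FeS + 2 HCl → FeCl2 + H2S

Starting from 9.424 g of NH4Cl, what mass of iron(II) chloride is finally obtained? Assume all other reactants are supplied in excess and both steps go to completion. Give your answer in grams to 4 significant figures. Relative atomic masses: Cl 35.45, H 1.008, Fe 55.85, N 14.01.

11.17 g

M(NH4Cl) = 14.01 + 4(1.008) + 35.45 = 53.492 g/mol.
M(FeCl2) = 55.85 + 2(35.45) = 126.75 g/mol.
n(NH4Cl) = 9.4240 / 53.492 = 0.17618 mol.
Step 1 gives a 1:1 ratio of NH4Cl to HCl, so n(HCl) = 0.17618 mol.
In step 2 the HCl:FeCl2 ratio is 2:1, so n(FeCl2) = 0.088088 mol.
Mass of FeCl2 = 0.088088 × 126.75 = 11.165 g.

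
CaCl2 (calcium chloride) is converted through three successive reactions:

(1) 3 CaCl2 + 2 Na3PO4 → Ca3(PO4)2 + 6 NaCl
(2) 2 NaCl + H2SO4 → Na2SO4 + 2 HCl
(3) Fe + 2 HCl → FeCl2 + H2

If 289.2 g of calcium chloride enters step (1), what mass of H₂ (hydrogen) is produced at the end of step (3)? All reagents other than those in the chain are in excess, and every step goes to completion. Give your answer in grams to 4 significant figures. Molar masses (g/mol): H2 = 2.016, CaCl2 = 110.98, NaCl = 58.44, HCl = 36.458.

n(CaCl2) = 289.2 / 110.98 = 2.6059 mol.
Reaction (1): CaCl2→NaCl ratio 3:6 ⇒ n(NaCl) = 5.2117 mol.
Reaction (2): NaCl→HCl ratio 2:2 ⇒ n(HCl) = 5.2117 mol.
Reaction (3): HCl→H2 ratio 2:1 ⇒ n(H2) = 2.6059 mol.
Mass of H2 = 2.6059 × 2.016 = 5.2534 g.

5.253 g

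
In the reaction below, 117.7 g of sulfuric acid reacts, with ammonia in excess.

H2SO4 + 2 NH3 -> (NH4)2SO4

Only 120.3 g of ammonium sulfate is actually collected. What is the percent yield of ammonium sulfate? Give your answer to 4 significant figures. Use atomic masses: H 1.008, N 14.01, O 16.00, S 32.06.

M(H2SO4) = 2(1.008) + 32.06 + 4(16.00) = 98.076 g/mol.
M((NH4)2SO4) = 2(14.01) + 8(1.008) + 32.06 + 4(16.00) = 132.144 g/mol.
n(H2SO4) = 117.70 g / 98.076 g/mol = 1.2001 mol.
From the equation the H2SO4:(NH4)2SO4 mole ratio is 1:1, so n((NH4)2SO4) = 1.2001 × 1/1 = 1.2001 mol.
Mass of (NH4)2SO4 = 1.2001 mol × 132.144 g/mol = 158.58 g.
This is the theoretical yield. Percent yield = 120.3 g / 158.58 g × 100% = 75.859%.

75.86 %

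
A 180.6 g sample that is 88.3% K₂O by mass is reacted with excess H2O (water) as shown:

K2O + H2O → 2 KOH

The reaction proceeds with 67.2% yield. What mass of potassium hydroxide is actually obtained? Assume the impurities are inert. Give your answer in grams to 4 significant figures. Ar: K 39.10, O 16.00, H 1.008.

127.7 g

Pure K2O available = 180.6 g × 0.883 = 159.47 g.
M(K2O) = 2(39.10) + 16.00 = 94.20 g/mol.
M(KOH) = 39.10 + 16.00 + 1.008 = 56.108 g/mol.
n(K2O) = 159.47 g / 94.20 g/mol = 1.6929 mol.
From the equation the K2O:KOH mole ratio is 1:2, so n(KOH) = 1.6929 × 2/1 = 3.3858 mol.
Mass of KOH = 3.3858 mol × 56.108 g/mol = 189.97 g.
Actual mass collected = 189.97 g × 0.672 = 127.66 g.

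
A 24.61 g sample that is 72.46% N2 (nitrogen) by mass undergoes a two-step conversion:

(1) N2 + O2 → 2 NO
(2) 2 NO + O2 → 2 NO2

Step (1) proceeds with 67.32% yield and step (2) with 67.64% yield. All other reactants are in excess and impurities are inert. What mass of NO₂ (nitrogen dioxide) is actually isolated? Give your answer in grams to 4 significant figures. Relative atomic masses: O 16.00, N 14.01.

Pure N2 = 24.61 × 0.7246 = 17.832 g.
M(N2) = 2(14.01) = 28.02 g/mol.
M(NO2) = 14.01 + 2(16.00) = 46.01 g/mol.
n(N2) = 17.832 / 28.02 = 0.63642 mol.
Step 1 (N2:NO = 1:2): theoretical n(NO) = 1.2728 mol; at 67.32% yield, n(NO) = 0.85687 mol.
Step 2 (NO:NO2 = 2:2): theoretical n(NO2) = 0.85687 mol, so theoretical mass = 0.85687 × 46.01 = 39.425 g.
At 67.64% yield, actual mass of NO2 = 39.425 × 0.6764 = 26.667 g.

26.67 g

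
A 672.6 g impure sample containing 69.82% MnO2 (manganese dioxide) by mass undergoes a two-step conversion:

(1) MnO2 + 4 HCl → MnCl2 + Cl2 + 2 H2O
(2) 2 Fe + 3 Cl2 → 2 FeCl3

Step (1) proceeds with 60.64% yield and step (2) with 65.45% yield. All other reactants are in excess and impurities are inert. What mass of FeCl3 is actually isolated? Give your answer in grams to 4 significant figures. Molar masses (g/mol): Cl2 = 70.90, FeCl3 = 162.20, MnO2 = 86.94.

Pure MnO2 = 672.6 × 0.6982 = 469.61 g.
n(MnO2) = 469.61 / 86.94 = 5.4015 mol.
Step 1 (MnO2:Cl2 = 1:1): theoretical n(Cl2) = 5.4015 mol; at 60.64% yield, n(Cl2) = 3.2755 mol.
Step 2 (Cl2:FeCl3 = 3:2): theoretical n(FeCl3) = 2.1837 mol, so theoretical mass = 2.1837 × 162.20 = 354.19 g.
At 65.45% yield, actual mass of FeCl3 = 354.19 × 0.6545 = 231.82 g.

231.8 g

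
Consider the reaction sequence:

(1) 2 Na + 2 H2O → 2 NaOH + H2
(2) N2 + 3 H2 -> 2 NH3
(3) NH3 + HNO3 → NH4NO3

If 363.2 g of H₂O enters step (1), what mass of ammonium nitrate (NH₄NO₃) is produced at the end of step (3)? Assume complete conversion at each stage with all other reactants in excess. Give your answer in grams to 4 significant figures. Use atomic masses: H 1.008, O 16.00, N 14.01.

537.9 g

M(H2O) = 2(1.008) + 16.00 = 18.016 g/mol.
M(NH4NO3) = 2(14.01) + 4(1.008) + 3(16.00) = 80.052 g/mol.
n(H2O) = 363.2 / 18.016 = 20.160 mol.
Reaction (1): H2O→H2 ratio 2:1 ⇒ n(H2) = 10.080 mol.
Reaction (2): H2→NH3 ratio 3:2 ⇒ n(NH3) = 6.7200 mol.
Reaction (3): NH3→NH4NO3 ratio 1:1 ⇒ n(NH4NO3) = 6.7200 mol.
Mass of NH4NO3 = 6.7200 × 80.052 = 537.95 g.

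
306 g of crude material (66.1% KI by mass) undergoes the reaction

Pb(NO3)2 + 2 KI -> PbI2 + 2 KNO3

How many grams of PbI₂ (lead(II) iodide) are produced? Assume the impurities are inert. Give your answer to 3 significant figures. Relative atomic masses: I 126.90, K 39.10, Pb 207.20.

Mass of pure KI = 306 g × 0.661 = 202.3 g.
M(KI) = 39.10 + 126.90 = 166.00 g/mol.
M(PbI2) = 207.20 + 2(126.90) = 461.00 g/mol.
n(KI) = 202.3 g / 166.00 g/mol = 1.218 mol.
From the equation the KI:PbI2 mole ratio is 2:1, so n(PbI2) = 1.218 × 1/2 = 0.6092 mol.
Mass of PbI2 = 0.6092 mol × 461.00 g/mol = 280.9 g.

281 g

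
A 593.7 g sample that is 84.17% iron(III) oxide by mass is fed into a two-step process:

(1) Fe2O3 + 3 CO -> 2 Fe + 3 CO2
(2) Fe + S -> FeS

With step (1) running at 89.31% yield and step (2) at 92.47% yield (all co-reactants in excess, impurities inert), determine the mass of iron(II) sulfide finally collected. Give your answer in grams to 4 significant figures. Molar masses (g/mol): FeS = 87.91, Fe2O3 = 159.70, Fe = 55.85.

454.3 g

Pure Fe2O3 = 593.7 × 0.8417 = 499.72 g.
n(Fe2O3) = 499.72 / 159.70 = 3.1291 mol.
Step 1 (Fe2O3:Fe = 1:2): theoretical n(Fe) = 6.2582 mol; at 89.31% yield, n(Fe) = 5.5892 mol.
Step 2 (Fe:FeS = 1:1): theoretical n(FeS) = 5.5892 mol, so theoretical mass = 5.5892 × 87.91 = 491.35 g.
At 92.47% yield, actual mass of FeS = 491.35 × 0.9247 = 454.35 g.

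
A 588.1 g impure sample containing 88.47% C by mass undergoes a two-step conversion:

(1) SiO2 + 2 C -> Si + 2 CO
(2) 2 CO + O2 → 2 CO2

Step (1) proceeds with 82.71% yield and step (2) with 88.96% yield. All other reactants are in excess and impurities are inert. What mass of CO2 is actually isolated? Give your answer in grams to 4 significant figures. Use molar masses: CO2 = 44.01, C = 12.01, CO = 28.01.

1403 g

Pure C = 588.1 × 0.8847 = 520.29 g.
n(C) = 520.29 / 12.01 = 43.322 mol.
Step 1 (C:CO = 2:2): theoretical n(CO) = 43.322 mol; at 82.71% yield, n(CO) = 35.831 mol.
Step 2 (CO:CO2 = 2:2): theoretical n(CO2) = 35.831 mol, so theoretical mass = 35.831 × 44.01 = 1576.9 g.
At 88.96% yield, actual mass of CO2 = 1576.9 × 0.8896 = 1402.8 g.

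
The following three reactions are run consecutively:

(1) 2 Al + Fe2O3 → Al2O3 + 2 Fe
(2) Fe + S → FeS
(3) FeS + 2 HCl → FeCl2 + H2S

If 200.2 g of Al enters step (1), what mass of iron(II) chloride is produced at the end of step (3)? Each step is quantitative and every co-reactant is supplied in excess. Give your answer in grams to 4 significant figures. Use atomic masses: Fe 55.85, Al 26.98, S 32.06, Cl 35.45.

940.5 g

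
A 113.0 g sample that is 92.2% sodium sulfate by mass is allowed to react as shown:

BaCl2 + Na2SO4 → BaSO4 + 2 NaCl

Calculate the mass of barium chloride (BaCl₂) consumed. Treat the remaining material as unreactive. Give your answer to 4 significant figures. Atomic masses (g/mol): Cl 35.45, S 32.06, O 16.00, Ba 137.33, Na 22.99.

152.7 g

Mass of pure Na2SO4 = 113.0 g × 0.922 = 104.19 g.
M(Na2SO4) = 2(22.99) + 32.06 + 4(16.00) = 142.04 g/mol.
M(BaCl2) = 137.33 + 2(35.45) = 208.23 g/mol.
n(Na2SO4) = 104.19 g / 142.04 g/mol = 0.73350 mol.
From the equation the Na2SO4:BaCl2 mole ratio is 1:1, so n(BaCl2) = 0.73350 × 1/1 = 0.73350 mol.
Mass of BaCl2 = 0.73350 mol × 208.23 g/mol = 152.74 g.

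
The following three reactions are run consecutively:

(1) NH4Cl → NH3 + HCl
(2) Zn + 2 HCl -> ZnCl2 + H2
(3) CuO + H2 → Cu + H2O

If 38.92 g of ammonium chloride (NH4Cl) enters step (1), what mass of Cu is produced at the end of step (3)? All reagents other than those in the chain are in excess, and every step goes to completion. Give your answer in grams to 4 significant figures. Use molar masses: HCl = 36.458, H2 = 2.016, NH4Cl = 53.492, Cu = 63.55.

n(NH4Cl) = 38.92 / 53.492 = 0.72759 mol.
Reaction (1): NH4Cl→HCl ratio 1:1 ⇒ n(HCl) = 0.72759 mol.
Reaction (2): HCl→H2 ratio 2:1 ⇒ n(H2) = 0.36379 mol.
Reaction (3): H2→Cu ratio 1:1 ⇒ n(Cu) = 0.36379 mol.
Mass of Cu = 0.36379 × 63.55 = 23.119 g.

23.12 g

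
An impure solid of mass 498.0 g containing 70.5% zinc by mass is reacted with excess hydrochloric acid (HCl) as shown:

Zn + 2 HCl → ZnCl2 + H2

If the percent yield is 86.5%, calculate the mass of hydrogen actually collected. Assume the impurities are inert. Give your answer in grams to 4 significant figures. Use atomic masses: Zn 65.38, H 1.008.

9.364 g

Pure Zn available = 498.0 g × 0.705 = 351.09 g.
M(Zn) = 65.38 g/mol.
M(H2) = 2(1.008) = 2.016 g/mol.
n(Zn) = 351.09 g / 65.38 g/mol = 5.3700 mol.
From the equation the Zn:H2 mole ratio is 1:1, so n(H2) = 5.3700 × 1/1 = 5.3700 mol.
Mass of H2 = 5.3700 mol × 2.016 g/mol = 10.826 g.
Actual mass collected = 10.826 g × 0.865 = 9.3644 g.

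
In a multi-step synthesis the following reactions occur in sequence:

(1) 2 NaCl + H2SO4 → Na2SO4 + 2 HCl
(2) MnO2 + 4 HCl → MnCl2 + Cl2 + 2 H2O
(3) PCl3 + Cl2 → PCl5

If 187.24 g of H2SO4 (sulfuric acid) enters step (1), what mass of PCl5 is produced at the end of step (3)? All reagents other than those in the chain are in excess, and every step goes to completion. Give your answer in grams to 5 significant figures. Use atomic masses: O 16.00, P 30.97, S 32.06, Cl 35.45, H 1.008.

198.76 g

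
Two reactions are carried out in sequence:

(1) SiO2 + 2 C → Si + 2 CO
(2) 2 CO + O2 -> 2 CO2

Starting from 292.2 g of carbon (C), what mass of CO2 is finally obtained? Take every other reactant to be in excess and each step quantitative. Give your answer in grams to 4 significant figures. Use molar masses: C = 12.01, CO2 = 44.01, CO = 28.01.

n(C) = 292.20 / 12.01 = 24.330 mol.
Step 1 gives a 2:2 ratio of C to CO, so n(CO) = 24.330 mol.
In step 2 the CO:CO2 ratio is 2:2, so n(CO2) = 24.330 mol.
Mass of CO2 = 24.330 × 44.01 = 1070.8 g.

1071 g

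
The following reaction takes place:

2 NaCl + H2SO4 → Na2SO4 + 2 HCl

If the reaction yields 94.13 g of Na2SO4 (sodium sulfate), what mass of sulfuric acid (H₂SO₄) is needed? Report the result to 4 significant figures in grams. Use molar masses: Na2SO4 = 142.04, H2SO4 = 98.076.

n(Na2SO4) = 94.130 g / 142.04 g/mol = 0.66270 mol.
From the equation the Na2SO4:H2SO4 mole ratio is 1:1, so n(H2SO4) = 0.66270 × 1/1 = 0.66270 mol.
Mass of H2SO4 = 0.66270 mol × 98.076 g/mol = 64.995 g.

65.00 g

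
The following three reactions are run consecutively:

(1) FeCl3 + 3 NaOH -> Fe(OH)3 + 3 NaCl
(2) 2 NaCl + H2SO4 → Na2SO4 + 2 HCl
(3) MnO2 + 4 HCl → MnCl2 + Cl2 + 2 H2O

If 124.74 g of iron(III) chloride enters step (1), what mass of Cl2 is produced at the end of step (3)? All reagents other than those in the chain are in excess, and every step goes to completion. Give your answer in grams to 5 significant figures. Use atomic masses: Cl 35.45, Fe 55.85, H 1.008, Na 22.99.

40.894 g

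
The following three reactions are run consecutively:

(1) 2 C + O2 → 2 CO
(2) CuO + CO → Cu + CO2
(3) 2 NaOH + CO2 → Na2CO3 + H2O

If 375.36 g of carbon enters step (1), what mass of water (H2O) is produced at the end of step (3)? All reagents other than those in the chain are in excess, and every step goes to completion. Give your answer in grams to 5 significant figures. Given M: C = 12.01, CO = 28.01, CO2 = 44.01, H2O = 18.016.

563.07 g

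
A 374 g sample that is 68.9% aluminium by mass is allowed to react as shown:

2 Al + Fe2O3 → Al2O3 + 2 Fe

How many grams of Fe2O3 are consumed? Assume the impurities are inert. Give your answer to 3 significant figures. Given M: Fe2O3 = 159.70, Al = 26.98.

763 g

Mass of pure Al = 374 g × 0.689 = 257.7 g.
n(Al) = 257.7 g / 26.98 g/mol = 9.551 mol.
From the equation the Al:Fe2O3 mole ratio is 2:1, so n(Fe2O3) = 9.551 × 1/2 = 4.776 mol.
Mass of Fe2O3 = 4.776 mol × 159.70 g/mol = 762.6 g.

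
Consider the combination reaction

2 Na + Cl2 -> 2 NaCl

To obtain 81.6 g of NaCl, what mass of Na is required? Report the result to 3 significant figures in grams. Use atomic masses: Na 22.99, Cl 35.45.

32.1 g

M(NaCl) = 22.99 + 35.45 = 58.44 g/mol.
M(Na) = 22.99 g/mol.
n(NaCl) = 81.60 g / 58.44 g/mol = 1.396 mol.
From the equation the NaCl:Na mole ratio is 2:2, so n(Na) = 1.396 × 2/2 = 1.396 mol.
Mass of Na = 1.396 mol × 22.99 g/mol = 32.10 g.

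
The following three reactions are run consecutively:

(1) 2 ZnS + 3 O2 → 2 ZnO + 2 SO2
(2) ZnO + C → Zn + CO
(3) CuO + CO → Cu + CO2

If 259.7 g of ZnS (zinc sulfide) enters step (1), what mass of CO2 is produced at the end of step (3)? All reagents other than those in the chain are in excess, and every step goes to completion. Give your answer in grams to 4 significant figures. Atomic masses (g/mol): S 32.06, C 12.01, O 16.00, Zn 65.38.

M(ZnS) = 65.38 + 32.06 = 97.44 g/mol.
M(CO2) = 12.01 + 2(16.00) = 44.01 g/mol.
n(ZnS) = 259.7 / 97.44 = 2.6652 mol.
Reaction (1): ZnS→ZnO ratio 2:2 ⇒ n(ZnO) = 2.6652 mol.
Reaction (2): ZnO→CO ratio 1:1 ⇒ n(CO) = 2.6652 mol.
Reaction (3): CO→CO2 ratio 1:1 ⇒ n(CO2) = 2.6652 mol.
Mass of CO2 = 2.6652 × 44.01 = 117.30 g.

117.3 g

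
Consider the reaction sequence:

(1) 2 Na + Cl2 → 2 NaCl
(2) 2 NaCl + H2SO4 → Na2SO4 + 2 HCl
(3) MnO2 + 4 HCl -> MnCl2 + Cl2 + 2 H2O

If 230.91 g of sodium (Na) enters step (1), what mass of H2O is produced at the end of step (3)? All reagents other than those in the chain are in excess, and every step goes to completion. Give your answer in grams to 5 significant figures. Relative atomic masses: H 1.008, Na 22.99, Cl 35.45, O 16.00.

M(Na) = 22.99 g/mol.
M(H2O) = 2(1.008) + 16.00 = 18.016 g/mol.
n(Na) = 230.91 / 22.99 = 10.0439 mol.
Reaction (1): Na→NaCl ratio 2:2 ⇒ n(NaCl) = 10.0439 mol.
Reaction (2): NaCl→HCl ratio 2:2 ⇒ n(HCl) = 10.0439 mol.
Reaction (3): HCl→H2O ratio 4:2 ⇒ n(H2O) = 5.02197 mol.
Mass of H2O = 5.02197 × 18.016 = 90.4757 g.

90.476 g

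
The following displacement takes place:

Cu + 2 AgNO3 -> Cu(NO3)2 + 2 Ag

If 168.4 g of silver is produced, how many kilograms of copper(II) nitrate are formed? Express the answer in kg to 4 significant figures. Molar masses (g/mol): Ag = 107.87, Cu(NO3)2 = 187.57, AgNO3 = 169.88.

0.1464 kg

n(Ag) = 168.40 g / 107.87 g/mol = 1.5611 mol.
From the equation the Ag:Cu(NO3)2 mole ratio is 2:1, so n(Cu(NO3)2) = 1.5611 × 1/2 = 0.78057 mol.
Mass of Cu(NO3)2 = 0.78057 mol × 187.57 g/mol = 146.41 g.
Converting to kg: 146.41 g = 0.1464 kg.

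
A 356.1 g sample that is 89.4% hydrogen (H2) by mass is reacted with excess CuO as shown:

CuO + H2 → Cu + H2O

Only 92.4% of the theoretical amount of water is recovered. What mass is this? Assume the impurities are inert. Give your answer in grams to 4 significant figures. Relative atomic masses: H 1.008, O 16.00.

2629 g

Pure H2 available = 356.1 g × 0.894 = 318.35 g.
M(H2) = 2(1.008) = 2.016 g/mol.
M(H2O) = 2(1.008) + 16.00 = 18.016 g/mol.
n(H2) = 318.35 g / 2.016 g/mol = 157.91 mol.
From the equation the H2:H2O mole ratio is 1:1, so n(H2O) = 157.91 × 1/1 = 157.91 mol.
Mass of H2O = 157.91 mol × 18.016 g/mol = 2845.0 g.
Actual mass collected = 2845.0 g × 0.924 = 2628.8 g.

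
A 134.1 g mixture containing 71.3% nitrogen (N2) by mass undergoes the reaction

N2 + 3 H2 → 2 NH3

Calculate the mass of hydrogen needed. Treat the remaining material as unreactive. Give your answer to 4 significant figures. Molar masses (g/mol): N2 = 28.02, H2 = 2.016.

20.64 g

Mass of pure N2 = 134.1 g × 0.713 = 95.613 g.
n(N2) = 95.613 g / 28.02 g/mol = 3.4123 mol.
From the equation the N2:H2 mole ratio is 1:3, so n(H2) = 3.4123 × 3/1 = 10.237 mol.
Mass of H2 = 10.237 mol × 2.016 g/mol = 20.638 g.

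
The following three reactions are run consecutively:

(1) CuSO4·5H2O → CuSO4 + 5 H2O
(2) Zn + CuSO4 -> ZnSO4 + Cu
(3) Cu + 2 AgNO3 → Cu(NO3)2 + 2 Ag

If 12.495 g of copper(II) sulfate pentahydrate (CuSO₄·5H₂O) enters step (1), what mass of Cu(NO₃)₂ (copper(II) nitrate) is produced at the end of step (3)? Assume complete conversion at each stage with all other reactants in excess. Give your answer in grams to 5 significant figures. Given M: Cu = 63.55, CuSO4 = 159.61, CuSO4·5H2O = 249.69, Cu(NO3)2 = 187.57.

9.3864 g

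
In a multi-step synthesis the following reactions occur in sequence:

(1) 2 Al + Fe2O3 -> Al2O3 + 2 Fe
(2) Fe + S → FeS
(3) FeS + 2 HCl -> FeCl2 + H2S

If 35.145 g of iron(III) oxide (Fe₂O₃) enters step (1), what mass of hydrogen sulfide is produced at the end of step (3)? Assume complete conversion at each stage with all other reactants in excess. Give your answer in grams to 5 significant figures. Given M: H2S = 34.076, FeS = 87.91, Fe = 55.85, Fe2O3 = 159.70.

n(Fe2O3) = 35.145 / 159.70 = 0.220069 mol.
Reaction (1): Fe2O3→Fe ratio 1:2 ⇒ n(Fe) = 0.440138 mol.
Reaction (2): Fe→FeS ratio 1:1 ⇒ n(FeS) = 0.440138 mol.
Reaction (3): FeS→H2S ratio 1:1 ⇒ n(H2S) = 0.440138 mol.
Mass of H2S = 0.440138 × 34.076 = 14.9981 g.

14.998 g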